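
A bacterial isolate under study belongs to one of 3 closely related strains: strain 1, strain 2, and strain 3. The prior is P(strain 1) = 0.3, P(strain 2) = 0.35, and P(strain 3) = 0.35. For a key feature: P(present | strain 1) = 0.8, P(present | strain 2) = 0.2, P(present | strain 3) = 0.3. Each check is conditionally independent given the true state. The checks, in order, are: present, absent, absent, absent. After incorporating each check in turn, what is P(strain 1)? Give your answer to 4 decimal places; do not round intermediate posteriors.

After 'present': normaliser = 0.8·0.3000 + 0.2·0.3500 + 0.3·0.3500; P(strain 1) ≈ 0.5783, P(strain 2) ≈ 0.1687, P(strain 3) ≈ 0.2530
After 'absent': normaliser = 0.2·0.5783 + 0.8·0.1687 + 0.7·0.2530; P(strain 1) ≈ 0.2704, P(strain 2) ≈ 0.3155, P(strain 3) ≈ 0.4141
After 'absent': normaliser = 0.2·0.2704 + 0.8·0.3155 + 0.7·0.4141; P(strain 1) ≈ 0.0907, P(strain 2) ≈ 0.4232, P(strain 3) ≈ 0.4861
After 'absent': normaliser = 0.2·0.0907 + 0.8·0.4232 + 0.7·0.4861; P(strain 1) ≈ 0.0260, P(strain 2) ≈ 0.4858, P(strain 3) ≈ 0.4882

0.0260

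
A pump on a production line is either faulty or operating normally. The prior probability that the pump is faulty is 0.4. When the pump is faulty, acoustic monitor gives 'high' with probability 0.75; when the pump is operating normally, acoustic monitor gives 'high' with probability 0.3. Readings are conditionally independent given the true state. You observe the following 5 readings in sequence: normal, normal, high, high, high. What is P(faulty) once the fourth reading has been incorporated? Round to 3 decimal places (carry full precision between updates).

After 'normal': P(faulty) = 0.25·0.4000 / (0.25·0.4000 + 0.7·0.6000) ≈ 0.1923
After 'normal': P(faulty) = 0.25·0.1923 / (0.25·0.1923 + 0.7·0.8077) ≈ 0.0784
After 'high': P(faulty) = 0.75·0.0784 / (0.75·0.0784 + 0.3·0.9216) ≈ 0.1753
After 'high': P(faulty) = 0.75·0.1753 / (0.75·0.1753 + 0.3·0.8247) ≈ 0.3470

0.347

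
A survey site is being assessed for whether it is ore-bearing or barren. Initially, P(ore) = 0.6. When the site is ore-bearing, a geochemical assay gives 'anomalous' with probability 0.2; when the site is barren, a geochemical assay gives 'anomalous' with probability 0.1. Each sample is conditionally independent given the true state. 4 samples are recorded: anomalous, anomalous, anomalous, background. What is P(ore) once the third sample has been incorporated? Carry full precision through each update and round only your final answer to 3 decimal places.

0.923

After 'anomalous': P(ore) = 0.2·0.6000 / (0.2·0.6000 + 0.1·0.4000) ≈ 0.7500
After 'anomalous': P(ore) = 0.2·0.7500 / (0.2·0.7500 + 0.1·0.2500) ≈ 0.8571
After 'anomalous': P(ore) = 0.2·0.8571 / (0.2·0.8571 + 0.1·0.1429) ≈ 0.9231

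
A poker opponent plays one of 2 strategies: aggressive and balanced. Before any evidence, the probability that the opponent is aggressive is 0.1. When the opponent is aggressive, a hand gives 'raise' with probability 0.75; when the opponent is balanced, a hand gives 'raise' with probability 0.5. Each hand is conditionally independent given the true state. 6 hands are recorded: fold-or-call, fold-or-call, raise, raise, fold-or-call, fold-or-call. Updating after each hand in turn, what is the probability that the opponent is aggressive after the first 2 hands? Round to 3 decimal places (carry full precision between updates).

After 'fold-or-call': P(aggressive) = 0.25·0.1000 / (0.25·0.1000 + 0.5·0.9000) ≈ 0.0526
After 'fold-or-call': P(aggressive) = 0.25·0.0526 / (0.25·0.0526 + 0.5·0.9474) ≈ 0.0270

0.027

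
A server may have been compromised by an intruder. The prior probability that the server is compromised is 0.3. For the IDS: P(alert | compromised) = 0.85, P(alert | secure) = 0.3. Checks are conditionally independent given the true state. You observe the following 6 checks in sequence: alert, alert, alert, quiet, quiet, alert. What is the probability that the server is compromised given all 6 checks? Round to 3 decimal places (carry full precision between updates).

After 'alert': P(compromised) = 0.85·0.3000 / (0.85·0.3000 + 0.3·0.7000) ≈ 0.5484
After 'alert': P(compromised) = 0.85·0.5484 / (0.85·0.5484 + 0.3·0.4516) ≈ 0.7748
After 'alert': P(compromised) = 0.85·0.7748 / (0.85·0.7748 + 0.3·0.2252) ≈ 0.9070
After 'quiet': P(compromised) = 0.15·0.9070 / (0.15·0.9070 + 0.7·0.0930) ≈ 0.6763
After 'quiet': P(compromised) = 0.15·0.6763 / (0.15·0.6763 + 0.7·0.3237) ≈ 0.3092
After 'alert': P(compromised) = 0.85·0.3092 / (0.85·0.3092 + 0.3·0.6908) ≈ 0.5591

0.559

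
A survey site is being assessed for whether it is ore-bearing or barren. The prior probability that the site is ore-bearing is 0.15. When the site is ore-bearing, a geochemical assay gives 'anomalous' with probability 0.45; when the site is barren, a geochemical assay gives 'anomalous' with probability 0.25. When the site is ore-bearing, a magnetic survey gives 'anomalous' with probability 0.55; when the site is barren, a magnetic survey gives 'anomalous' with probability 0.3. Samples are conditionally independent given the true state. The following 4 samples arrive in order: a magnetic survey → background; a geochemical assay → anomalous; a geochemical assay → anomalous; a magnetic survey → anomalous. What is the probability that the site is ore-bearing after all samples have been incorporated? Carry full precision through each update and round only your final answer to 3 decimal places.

0.403

After a magnetic survey='background': P(ore) = 0.45·0.1500 / (0.45·0.1500 + 0.7·0.8500) ≈ 0.1019
After a geochemical assay='anomalous': P(ore) = 0.45·0.1019 / (0.45·0.1019 + 0.25·0.8981) ≈ 0.1696
After a geochemical assay='anomalous': P(ore) = 0.45·0.1696 / (0.45·0.1696 + 0.25·0.8304) ≈ 0.2688
After a magnetic survey='anomalous': P(ore) = 0.55·0.2688 / (0.55·0.2688 + 0.3·0.7312) ≈ 0.4026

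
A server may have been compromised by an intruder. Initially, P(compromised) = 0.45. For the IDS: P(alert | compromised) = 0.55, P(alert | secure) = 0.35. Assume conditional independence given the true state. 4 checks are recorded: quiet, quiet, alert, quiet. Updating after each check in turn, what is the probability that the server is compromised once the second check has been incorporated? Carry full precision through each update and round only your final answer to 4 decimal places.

0.2817

Each posterior becomes the prior for the next update.
After 'quiet': P(compromised) = 0.45·0.4500 / (0.45·0.4500 + 0.65·0.5500) ≈ 0.3616
After 'quiet': P(compromised) = 0.45·0.3616 / (0.45·0.3616 + 0.65·0.6384) ≈ 0.2817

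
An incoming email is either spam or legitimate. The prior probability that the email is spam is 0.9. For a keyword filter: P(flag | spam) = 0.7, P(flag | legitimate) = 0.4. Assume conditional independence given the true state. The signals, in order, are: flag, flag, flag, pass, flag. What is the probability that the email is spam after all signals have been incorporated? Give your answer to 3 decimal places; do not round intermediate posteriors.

0.977

Apply Bayes' rule sequentially, carrying P(spam) forward.
After 'flag': P(spam) = 0.7·0.9000 / (0.7·0.9000 + 0.4·0.1000) ≈ 0.9403
After 'flag': P(spam) = 0.7·0.9403 / (0.7·0.9403 + 0.4·0.0597) ≈ 0.9650
After 'flag': P(spam) = 0.7·0.9650 / (0.7·0.9650 + 0.4·0.0350) ≈ 0.9797
After 'pass': P(spam) = 0.3·0.9797 / (0.3·0.9797 + 0.6·0.0203) ≈ 0.9602
After 'flag': P(spam) = 0.7·0.9602 / (0.7·0.9602 + 0.4·0.0398) ≈ 0.9769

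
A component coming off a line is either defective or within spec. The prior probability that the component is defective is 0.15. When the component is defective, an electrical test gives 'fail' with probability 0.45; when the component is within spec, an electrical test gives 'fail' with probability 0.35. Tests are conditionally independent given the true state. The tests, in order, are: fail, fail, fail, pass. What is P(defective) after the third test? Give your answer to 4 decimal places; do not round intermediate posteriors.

0.2728

After 'fail': P(defective) = 0.45·0.1500 / (0.45·0.1500 + 0.35·0.8500) ≈ 0.1849
After 'fail': P(defective) = 0.45·0.1849 / (0.45·0.1849 + 0.35·0.8151) ≈ 0.2258
After 'fail': P(defective) = 0.45·0.2258 / (0.45·0.2258 + 0.35·0.7742) ≈ 0.2728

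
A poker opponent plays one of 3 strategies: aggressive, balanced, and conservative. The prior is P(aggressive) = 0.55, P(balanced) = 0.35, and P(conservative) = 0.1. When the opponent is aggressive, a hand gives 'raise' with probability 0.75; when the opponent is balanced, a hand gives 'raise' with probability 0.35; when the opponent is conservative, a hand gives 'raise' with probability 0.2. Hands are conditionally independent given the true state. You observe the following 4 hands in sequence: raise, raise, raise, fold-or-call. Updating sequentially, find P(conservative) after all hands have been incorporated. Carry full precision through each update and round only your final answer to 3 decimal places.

0.009

After 'raise': normaliser = 0.75·0.5500 + 0.35·0.3500 + 0.2·0.1000; P(aggressive) ≈ 0.7432, P(balanced) ≈ 0.2207, P(conservative) ≈ 0.0360
After 'raise': normaliser = 0.75·0.7432 + 0.35·0.2207 + 0.2·0.0360; P(aggressive) ≈ 0.8684, P(balanced) ≈ 0.1204, P(conservative) ≈ 0.0112
After 'raise': normaliser = 0.75·0.8684 + 0.35·0.1204 + 0.2·0.0112; P(aggressive) ≈ 0.9362, P(balanced) ≈ 0.0605, P(conservative) ≈ 0.0032
After 'fold-or-call': normaliser = 0.25·0.9362 + 0.65·0.0605 + 0.8·0.0032; P(aggressive) ≈ 0.8480, P(balanced) ≈ 0.1426, P(conservative) ≈ 0.0094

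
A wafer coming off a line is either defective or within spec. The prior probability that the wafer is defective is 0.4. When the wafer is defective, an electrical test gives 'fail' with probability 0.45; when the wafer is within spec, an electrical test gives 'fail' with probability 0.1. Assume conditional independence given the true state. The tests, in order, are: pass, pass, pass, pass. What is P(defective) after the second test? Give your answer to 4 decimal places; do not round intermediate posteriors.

Each posterior becomes the prior for the next update.
After 'pass': P(defective) = 0.55·0.4000 / (0.55·0.4000 + 0.9·0.6000) ≈ 0.2895
After 'pass': P(defective) = 0.55·0.2895 / (0.55·0.2895 + 0.9·0.7105) ≈ 0.1993

0.1993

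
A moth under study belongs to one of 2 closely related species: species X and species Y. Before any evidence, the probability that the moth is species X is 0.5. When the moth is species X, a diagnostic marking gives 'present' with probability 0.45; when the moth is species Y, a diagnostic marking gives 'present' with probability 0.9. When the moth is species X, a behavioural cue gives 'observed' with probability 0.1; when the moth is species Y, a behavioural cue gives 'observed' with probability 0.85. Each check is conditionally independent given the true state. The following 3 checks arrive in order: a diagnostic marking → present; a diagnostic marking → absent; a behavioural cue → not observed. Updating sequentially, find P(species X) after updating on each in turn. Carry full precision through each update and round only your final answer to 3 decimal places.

0.943

After a diagnostic marking='present': P(species X) = 0.45·0.5000 / (0.45·0.5000 + 0.9·0.5000) ≈ 0.3333
After a diagnostic marking='absent': P(species X) = 0.55·0.3333 / (0.55·0.3333 + 0.1·0.6667) ≈ 0.7333
After a behavioural cue='not observed': P(species X) = 0.9·0.7333 / (0.9·0.7333 + 0.15·0.2667) ≈ 0.9429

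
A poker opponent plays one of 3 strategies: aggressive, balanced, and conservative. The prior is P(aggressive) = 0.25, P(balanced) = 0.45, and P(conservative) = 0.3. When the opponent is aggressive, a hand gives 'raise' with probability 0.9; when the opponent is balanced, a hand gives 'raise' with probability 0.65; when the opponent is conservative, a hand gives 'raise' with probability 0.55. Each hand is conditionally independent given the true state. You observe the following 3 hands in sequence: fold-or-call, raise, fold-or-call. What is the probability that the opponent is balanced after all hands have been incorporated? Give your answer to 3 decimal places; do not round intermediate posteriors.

0.501

After 'fold-or-call': normaliser = 0.1·0.2500 + 0.35·0.4500 + 0.45·0.3000; P(aggressive) ≈ 0.0787, P(balanced) ≈ 0.4961, P(conservative) ≈ 0.4252
After 'raise': normaliser = 0.9·0.0787 + 0.65·0.4961 + 0.55·0.4252; P(aggressive) ≈ 0.1130, P(balanced) ≈ 0.5141, P(conservative) ≈ 0.3729
After 'fold-or-call': normaliser = 0.1·0.1130 + 0.35·0.5141 + 0.45·0.3729; P(aggressive) ≈ 0.0315, P(balanced) ≈ 0.5012, P(conservative) ≈ 0.4673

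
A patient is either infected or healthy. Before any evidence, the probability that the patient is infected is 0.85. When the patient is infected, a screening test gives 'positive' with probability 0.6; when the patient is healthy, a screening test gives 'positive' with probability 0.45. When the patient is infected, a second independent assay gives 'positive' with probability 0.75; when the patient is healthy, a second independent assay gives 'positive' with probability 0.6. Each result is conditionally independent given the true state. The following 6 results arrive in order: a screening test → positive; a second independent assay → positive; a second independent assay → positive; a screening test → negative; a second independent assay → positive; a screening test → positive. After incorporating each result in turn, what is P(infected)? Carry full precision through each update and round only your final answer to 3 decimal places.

After a screening test='positive': P(infected) = 0.6·0.8500 / (0.6·0.8500 + 0.45·0.1500) ≈ 0.8831
After a second independent assay='positive': P(infected) = 0.75·0.8831 / (0.75·0.8831 + 0.6·0.1169) ≈ 0.9043
After a second independent assay='positive': P(infected) = 0.75·0.9043 / (0.75·0.9043 + 0.6·0.0957) ≈ 0.9219
After a screening test='negative': P(infected) = 0.4·0.9219 / (0.4·0.9219 + 0.55·0.0781) ≈ 0.8957
After a second independent assay='positive': P(infected) = 0.75·0.8957 / (0.75·0.8957 + 0.6·0.1043) ≈ 0.9148
After a screening test='positive': P(infected) = 0.6·0.9148 / (0.6·0.9148 + 0.45·0.0852) ≈ 0.9347

0.935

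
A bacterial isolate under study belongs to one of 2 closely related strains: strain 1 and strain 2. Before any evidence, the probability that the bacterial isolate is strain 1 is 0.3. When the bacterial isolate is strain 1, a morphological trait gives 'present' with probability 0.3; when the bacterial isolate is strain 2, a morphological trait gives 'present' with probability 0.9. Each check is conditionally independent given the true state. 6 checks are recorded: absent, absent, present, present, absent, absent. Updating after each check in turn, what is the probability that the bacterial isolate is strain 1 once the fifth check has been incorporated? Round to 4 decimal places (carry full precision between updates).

After 'absent': P(strain 1) = 0.7·0.3000 / (0.7·0.3000 + 0.1·0.7000) ≈ 0.7500
After 'absent': P(strain 1) = 0.7·0.7500 / (0.7·0.7500 + 0.1·0.2500) ≈ 0.9545
After 'present': P(strain 1) = 0.3·0.9545 / (0.3·0.9545 + 0.9·0.0455) ≈ 0.8750
After 'present': P(strain 1) = 0.3·0.8750 / (0.3·0.8750 + 0.9·0.1250) ≈ 0.7000
After 'absent': P(strain 1) = 0.7·0.7000 / (0.7·0.7000 + 0.1·0.3000) ≈ 0.9423

0.9423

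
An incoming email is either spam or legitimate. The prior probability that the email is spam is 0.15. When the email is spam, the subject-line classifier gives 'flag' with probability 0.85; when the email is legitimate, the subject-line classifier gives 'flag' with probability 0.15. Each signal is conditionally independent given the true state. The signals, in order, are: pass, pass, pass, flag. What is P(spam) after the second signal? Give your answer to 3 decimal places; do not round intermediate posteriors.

0.005

After 'pass': P(spam) = 0.15·0.1500 / (0.15·0.1500 + 0.85·0.8500) ≈ 0.0302
After 'pass': P(spam) = 0.15·0.0302 / (0.15·0.0302 + 0.85·0.9698) ≈ 0.0055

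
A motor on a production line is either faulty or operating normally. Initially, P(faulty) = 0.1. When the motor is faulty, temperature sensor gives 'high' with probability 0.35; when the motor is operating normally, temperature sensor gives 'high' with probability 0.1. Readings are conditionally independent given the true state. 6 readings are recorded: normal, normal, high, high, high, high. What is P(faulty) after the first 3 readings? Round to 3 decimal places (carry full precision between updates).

Apply Bayes' rule sequentially, carrying P(faulty) forward.
After 'normal': P(faulty) = 0.65·0.1000 / (0.65·0.1000 + 0.9·0.9000) ≈ 0.0743
After 'normal': P(faulty) = 0.65·0.0743 / (0.65·0.0743 + 0.9·0.9257) ≈ 0.0548
After 'high': P(faulty) = 0.35·0.0548 / (0.35·0.0548 + 0.1·0.9452) ≈ 0.1686

0.169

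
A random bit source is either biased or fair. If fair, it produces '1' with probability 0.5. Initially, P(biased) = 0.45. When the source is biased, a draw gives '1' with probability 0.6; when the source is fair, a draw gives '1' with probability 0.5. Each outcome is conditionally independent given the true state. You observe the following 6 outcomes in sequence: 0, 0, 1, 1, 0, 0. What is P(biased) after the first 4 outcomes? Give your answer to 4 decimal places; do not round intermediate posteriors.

Each posterior becomes the prior for the next update.
After '0': P(biased) = 0.4·0.4500 / (0.4·0.4500 + 0.5·0.5500) ≈ 0.3956
After '0': P(biased) = 0.4·0.3956 / (0.4·0.3956 + 0.5·0.6044) ≈ 0.3437
After '1': P(biased) = 0.6·0.3437 / (0.6·0.3437 + 0.5·0.6563) ≈ 0.3859
After '1': P(biased) = 0.6·0.3859 / (0.6·0.3859 + 0.5·0.6141) ≈ 0.4299

0.4299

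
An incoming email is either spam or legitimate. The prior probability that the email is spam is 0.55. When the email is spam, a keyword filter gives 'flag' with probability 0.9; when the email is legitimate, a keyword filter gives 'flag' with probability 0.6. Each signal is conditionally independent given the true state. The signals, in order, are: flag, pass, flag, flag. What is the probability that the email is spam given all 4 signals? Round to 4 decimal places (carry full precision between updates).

Each posterior becomes the prior for the next update.
After 'flag': P(spam) = 0.9·0.5500 / (0.9·0.5500 + 0.6·0.4500) ≈ 0.6471
After 'pass': P(spam) = 0.1·0.6471 / (0.1·0.6471 + 0.4·0.3529) ≈ 0.3143
After 'flag': P(spam) = 0.9·0.3143 / (0.9·0.3143 + 0.6·0.6857) ≈ 0.4074
After 'flag': P(spam) = 0.9·0.4074 / (0.9·0.4074 + 0.6·0.5926) ≈ 0.5077

0.5077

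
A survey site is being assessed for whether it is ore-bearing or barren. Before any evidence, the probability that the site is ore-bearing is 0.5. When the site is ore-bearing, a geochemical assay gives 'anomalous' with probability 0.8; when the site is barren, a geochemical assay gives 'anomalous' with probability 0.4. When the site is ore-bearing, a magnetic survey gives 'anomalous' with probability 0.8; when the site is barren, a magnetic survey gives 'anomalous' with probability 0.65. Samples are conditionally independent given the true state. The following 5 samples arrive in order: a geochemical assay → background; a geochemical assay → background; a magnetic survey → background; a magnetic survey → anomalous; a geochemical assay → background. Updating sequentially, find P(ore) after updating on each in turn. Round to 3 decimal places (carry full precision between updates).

After a geochemical assay='background': P(ore) = 0.2·0.5000 / (0.2·0.5000 + 0.6·0.5000) ≈ 0.2500
After a geochemical assay='background': P(ore) = 0.2·0.2500 / (0.2·0.2500 + 0.6·0.7500) ≈ 0.1000
After a magnetic survey='background': P(ore) = 0.2·0.1000 / (0.2·0.1000 + 0.35·0.9000) ≈ 0.0597
After a magnetic survey='anomalous': P(ore) = 0.8·0.0597 / (0.8·0.0597 + 0.65·0.9403) ≈ 0.0725
After a geochemical assay='background': P(ore) = 0.2·0.0725 / (0.2·0.0725 + 0.6·0.9275) ≈ 0.0254

0.025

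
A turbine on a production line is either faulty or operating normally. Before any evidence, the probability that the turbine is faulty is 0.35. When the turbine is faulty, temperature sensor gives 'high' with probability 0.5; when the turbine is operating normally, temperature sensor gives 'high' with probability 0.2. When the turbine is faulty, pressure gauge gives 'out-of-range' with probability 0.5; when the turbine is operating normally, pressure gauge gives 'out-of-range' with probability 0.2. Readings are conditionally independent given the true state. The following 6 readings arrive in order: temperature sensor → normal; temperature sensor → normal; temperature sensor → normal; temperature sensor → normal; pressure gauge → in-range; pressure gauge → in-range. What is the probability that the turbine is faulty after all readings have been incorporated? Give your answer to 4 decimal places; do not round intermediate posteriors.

Apply Bayes' rule sequentially, carrying P(faulty) forward.
After temperature sensor='normal': P(faulty) = 0.5·0.3500 / (0.5·0.3500 + 0.8·0.6500) ≈ 0.2518
After temperature sensor='normal': P(faulty) = 0.5·0.2518 / (0.5·0.2518 + 0.8·0.7482) ≈ 0.1738
After temperature sensor='normal': P(faulty) = 0.5·0.1738 / (0.5·0.1738 + 0.8·0.8262) ≈ 0.1162
After temperature sensor='normal': P(faulty) = 0.5·0.1162 / (0.5·0.1162 + 0.8·0.8838) ≈ 0.0759
After pressure gauge='in-range': P(faulty) = 0.5·0.0759 / (0.5·0.0759 + 0.8·0.9241) ≈ 0.0488
After pressure gauge='in-range': P(faulty) = 0.5·0.0488 / (0.5·0.0488 + 0.8·0.9512) ≈ 0.0311

0.0311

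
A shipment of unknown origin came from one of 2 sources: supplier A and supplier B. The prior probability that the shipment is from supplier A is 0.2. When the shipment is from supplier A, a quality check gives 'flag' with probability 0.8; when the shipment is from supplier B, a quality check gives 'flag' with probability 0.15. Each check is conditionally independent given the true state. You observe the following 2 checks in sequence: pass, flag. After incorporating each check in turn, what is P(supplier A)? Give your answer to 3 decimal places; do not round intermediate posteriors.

0.239

Each posterior becomes the prior for the next update.
After 'pass': P(supplier A) = 0.2·0.2000 / (0.2·0.2000 + 0.85·0.8000) ≈ 0.0556
After 'flag': P(supplier A) = 0.8·0.0556 / (0.8·0.0556 + 0.15·0.9444) ≈ 0.2388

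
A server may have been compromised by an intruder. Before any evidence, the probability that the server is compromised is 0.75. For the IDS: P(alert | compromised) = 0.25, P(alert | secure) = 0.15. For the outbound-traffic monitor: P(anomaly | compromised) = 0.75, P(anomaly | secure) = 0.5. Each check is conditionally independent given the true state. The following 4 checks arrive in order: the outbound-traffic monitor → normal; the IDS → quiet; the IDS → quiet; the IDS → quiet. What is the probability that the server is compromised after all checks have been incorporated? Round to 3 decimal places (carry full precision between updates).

After the outbound-traffic monitor='normal': P(compromised) = 0.25·0.7500 / (0.25·0.7500 + 0.5·0.2500) ≈ 0.6000
After the IDS='quiet': P(compromised) = 0.75·0.6000 / (0.75·0.6000 + 0.85·0.4000) ≈ 0.5696
After the IDS='quiet': P(compromised) = 0.75·0.5696 / (0.75·0.5696 + 0.85·0.4304) ≈ 0.5387
After the IDS='quiet': P(compromised) = 0.75·0.5387 / (0.75·0.5387 + 0.85·0.4613) ≈ 0.5075

0.507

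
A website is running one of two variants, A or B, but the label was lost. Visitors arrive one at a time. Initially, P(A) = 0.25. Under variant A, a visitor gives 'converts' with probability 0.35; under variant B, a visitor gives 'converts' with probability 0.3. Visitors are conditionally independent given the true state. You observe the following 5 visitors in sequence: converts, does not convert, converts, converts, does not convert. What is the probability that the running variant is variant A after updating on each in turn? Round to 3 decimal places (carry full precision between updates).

After 'converts': P(A) = 0.35·0.2500 / (0.35·0.2500 + 0.3·0.7500) ≈ 0.2800
After 'does not convert': P(A) = 0.65·0.2800 / (0.65·0.2800 + 0.7·0.7200) ≈ 0.2653
After 'converts': P(A) = 0.35·0.2653 / (0.35·0.2653 + 0.3·0.7347) ≈ 0.2964
After 'converts': P(A) = 0.35·0.2964 / (0.35·0.2964 + 0.3·0.7036) ≈ 0.3295
After 'does not convert': P(A) = 0.65·0.3295 / (0.65·0.3295 + 0.7·0.6705) ≈ 0.3134

0.313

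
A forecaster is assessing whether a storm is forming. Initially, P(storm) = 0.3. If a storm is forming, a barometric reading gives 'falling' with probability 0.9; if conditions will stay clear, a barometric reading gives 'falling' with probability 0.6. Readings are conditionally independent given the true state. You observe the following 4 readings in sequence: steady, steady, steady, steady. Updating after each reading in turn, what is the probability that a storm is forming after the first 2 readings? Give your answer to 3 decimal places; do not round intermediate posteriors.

After 'steady': P(storm) = 0.1·0.3000 / (0.1·0.3000 + 0.4·0.7000) ≈ 0.0968
After 'steady': P(storm) = 0.1·0.0968 / (0.1·0.0968 + 0.4·0.9032) ≈ 0.0261

0.026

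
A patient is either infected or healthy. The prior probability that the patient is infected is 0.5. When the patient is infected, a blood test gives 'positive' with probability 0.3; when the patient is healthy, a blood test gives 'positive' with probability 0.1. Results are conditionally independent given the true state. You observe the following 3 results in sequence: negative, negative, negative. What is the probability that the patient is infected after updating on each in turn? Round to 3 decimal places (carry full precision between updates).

After 'negative': P(infected) = 0.7·0.5000 / (0.7·0.5000 + 0.9·0.5000) ≈ 0.4375
After 'negative': P(infected) = 0.7·0.4375 / (0.7·0.4375 + 0.9·0.5625) ≈ 0.3769
After 'negative': P(infected) = 0.7·0.3769 / (0.7·0.3769 + 0.9·0.6231) ≈ 0.3200

0.320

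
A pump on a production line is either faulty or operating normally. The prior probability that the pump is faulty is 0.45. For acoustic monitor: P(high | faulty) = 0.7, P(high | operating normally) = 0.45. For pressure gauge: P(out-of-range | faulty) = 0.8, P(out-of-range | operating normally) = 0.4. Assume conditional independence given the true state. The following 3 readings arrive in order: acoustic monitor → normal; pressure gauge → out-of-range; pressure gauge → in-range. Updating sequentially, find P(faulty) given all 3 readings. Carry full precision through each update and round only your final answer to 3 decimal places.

After acoustic monitor='normal': P(faulty) = 0.3·0.4500 / (0.3·0.4500 + 0.55·0.5500) ≈ 0.3086
After pressure gauge='out-of-range': P(faulty) = 0.8·0.3086 / (0.8·0.3086 + 0.4·0.6914) ≈ 0.4716
After pressure gauge='in-range': P(faulty) = 0.2·0.4716 / (0.2·0.4716 + 0.6·0.5284) ≈ 0.2293

0.229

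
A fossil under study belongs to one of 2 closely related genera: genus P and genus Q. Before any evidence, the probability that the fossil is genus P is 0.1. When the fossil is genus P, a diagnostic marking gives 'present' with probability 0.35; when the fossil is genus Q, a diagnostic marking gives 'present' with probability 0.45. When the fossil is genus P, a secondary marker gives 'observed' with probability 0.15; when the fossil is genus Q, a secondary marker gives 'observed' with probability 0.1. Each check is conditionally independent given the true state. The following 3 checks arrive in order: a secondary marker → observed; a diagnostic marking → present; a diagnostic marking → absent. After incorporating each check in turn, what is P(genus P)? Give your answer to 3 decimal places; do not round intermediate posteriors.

0.133

Each posterior becomes the prior for the next update.
After a secondary marker='observed': P(genus P) = 0.15·0.1000 / (0.15·0.1000 + 0.1·0.9000) ≈ 0.1429
After a diagnostic marking='present': P(genus P) = 0.35·0.1429 / (0.35·0.1429 + 0.45·0.8571) ≈ 0.1148
After a diagnostic marking='absent': P(genus P) = 0.65·0.1148 / (0.65·0.1148 + 0.55·0.8852) ≈ 0.1328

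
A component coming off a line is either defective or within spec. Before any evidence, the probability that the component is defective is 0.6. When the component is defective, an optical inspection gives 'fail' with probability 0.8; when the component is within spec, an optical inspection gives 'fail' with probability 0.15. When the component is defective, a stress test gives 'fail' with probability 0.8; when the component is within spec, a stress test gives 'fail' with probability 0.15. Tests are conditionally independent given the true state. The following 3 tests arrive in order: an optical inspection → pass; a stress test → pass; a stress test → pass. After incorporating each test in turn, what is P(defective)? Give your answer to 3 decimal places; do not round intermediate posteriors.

0.019

After an optical inspection='pass': P(defective) = 0.2·0.6000 / (0.2·0.6000 + 0.85·0.4000) ≈ 0.2609
After a stress test='pass': P(defective) = 0.2·0.2609 / (0.2·0.2609 + 0.85·0.7391) ≈ 0.0767
After a stress test='pass': P(defective) = 0.2·0.0767 / (0.2·0.0767 + 0.85·0.9233) ≈ 0.0192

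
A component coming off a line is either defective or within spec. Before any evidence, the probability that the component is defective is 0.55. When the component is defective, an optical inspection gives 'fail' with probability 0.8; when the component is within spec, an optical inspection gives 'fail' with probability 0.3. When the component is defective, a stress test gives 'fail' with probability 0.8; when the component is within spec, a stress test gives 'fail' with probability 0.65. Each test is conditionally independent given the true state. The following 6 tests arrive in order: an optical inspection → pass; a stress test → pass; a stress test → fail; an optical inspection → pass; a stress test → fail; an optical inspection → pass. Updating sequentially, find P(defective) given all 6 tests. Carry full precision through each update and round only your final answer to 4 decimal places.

0.0241

After an optical inspection='pass': P(defective) = 0.2·0.5500 / (0.2·0.5500 + 0.7·0.4500) ≈ 0.2588
After a stress test='pass': P(defective) = 0.2·0.2588 / (0.2·0.2588 + 0.35·0.7412) ≈ 0.1664
After a stress test='fail': P(defective) = 0.8·0.1664 / (0.8·0.1664 + 0.65·0.8336) ≈ 0.1972
After an optical inspection='pass': P(defective) = 0.2·0.1972 / (0.2·0.1972 + 0.7·0.8028) ≈ 0.0656
After a stress test='fail': P(defective) = 0.8·0.0656 / (0.8·0.0656 + 0.65·0.9344) ≈ 0.0795
After an optical inspection='pass': P(defective) = 0.2·0.0795 / (0.2·0.0795 + 0.7·0.9205) ≈ 0.0241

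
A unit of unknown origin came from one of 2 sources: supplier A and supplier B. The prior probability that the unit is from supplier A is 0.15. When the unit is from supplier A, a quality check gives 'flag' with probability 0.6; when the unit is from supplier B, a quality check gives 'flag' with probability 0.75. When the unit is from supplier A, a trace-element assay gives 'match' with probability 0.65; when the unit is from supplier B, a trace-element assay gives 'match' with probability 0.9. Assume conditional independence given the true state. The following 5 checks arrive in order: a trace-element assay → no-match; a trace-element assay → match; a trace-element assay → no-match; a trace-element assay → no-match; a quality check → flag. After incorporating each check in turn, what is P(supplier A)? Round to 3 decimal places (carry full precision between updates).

0.814

After a trace-element assay='no-match': P(supplier A) = 0.35·0.1500 / (0.35·0.1500 + 0.1·0.8500) ≈ 0.3818
After a trace-element assay='match': P(supplier A) = 0.65·0.3818 / (0.65·0.3818 + 0.9·0.6182) ≈ 0.3085
After a trace-element assay='no-match': P(supplier A) = 0.35·0.3085 / (0.35·0.3085 + 0.1·0.6915) ≈ 0.6096
After a trace-element assay='no-match': P(supplier A) = 0.35·0.6096 / (0.35·0.6096 + 0.1·0.3904) ≈ 0.8453
After a quality check='flag': P(supplier A) = 0.6·0.8453 / (0.6·0.8453 + 0.75·0.1547) ≈ 0.8138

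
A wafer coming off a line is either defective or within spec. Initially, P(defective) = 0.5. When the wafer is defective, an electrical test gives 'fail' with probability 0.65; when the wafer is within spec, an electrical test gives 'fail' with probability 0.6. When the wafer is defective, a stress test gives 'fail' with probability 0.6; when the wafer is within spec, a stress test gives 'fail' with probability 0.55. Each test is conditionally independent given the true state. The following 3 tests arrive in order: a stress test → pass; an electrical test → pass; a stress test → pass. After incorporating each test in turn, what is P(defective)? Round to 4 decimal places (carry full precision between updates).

0.4088

Each posterior becomes the prior for the next update.
After a stress test='pass': P(defective) = 0.4·0.5000 / (0.4·0.5000 + 0.45·0.5000) ≈ 0.4706
After an electrical test='pass': P(defective) = 0.35·0.4706 / (0.35·0.4706 + 0.4·0.5294) ≈ 0.4375
After a stress test='pass': P(defective) = 0.4·0.4375 / (0.4·0.4375 + 0.45·0.5625) ≈ 0.4088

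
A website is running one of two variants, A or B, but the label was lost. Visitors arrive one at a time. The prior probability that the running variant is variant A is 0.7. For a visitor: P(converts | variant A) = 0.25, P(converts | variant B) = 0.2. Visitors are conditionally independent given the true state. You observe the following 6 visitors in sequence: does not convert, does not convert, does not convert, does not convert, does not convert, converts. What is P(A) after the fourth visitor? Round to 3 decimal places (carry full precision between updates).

0.643

After 'does not convert': P(A) = 0.75·0.7000 / (0.75·0.7000 + 0.8·0.3000) ≈ 0.6863
After 'does not convert': P(A) = 0.75·0.6863 / (0.75·0.6863 + 0.8·0.3137) ≈ 0.6722
After 'does not convert': P(A) = 0.75·0.6722 / (0.75·0.6722 + 0.8·0.3278) ≈ 0.6578
After 'does not convert': P(A) = 0.75·0.6578 / (0.75·0.6578 + 0.8·0.3422) ≈ 0.6432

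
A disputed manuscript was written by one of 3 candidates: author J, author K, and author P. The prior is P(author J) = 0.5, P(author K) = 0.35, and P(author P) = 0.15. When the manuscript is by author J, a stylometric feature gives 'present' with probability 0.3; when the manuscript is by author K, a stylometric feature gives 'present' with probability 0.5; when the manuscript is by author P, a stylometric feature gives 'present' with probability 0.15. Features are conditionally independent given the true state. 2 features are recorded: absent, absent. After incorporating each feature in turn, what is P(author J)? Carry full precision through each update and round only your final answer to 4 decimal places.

0.5557

After 'absent': normaliser = 0.7·0.5000 + 0.5·0.3500 + 0.85·0.1500; P(author J) ≈ 0.5364, P(author K) ≈ 0.2682, P(author P) ≈ 0.1954
After 'absent': normaliser = 0.7·0.5364 + 0.5·0.2682 + 0.85·0.1954; P(author J) ≈ 0.5557, P(author K) ≈ 0.1985, P(author P) ≈ 0.2458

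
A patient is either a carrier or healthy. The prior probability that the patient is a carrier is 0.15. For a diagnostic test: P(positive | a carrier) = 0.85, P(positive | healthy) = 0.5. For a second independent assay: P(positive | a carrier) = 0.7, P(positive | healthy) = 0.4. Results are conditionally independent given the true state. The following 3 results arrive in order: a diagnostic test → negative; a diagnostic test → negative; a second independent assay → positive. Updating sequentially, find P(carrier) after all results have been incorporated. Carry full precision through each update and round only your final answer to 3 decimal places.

0.027

Each posterior becomes the prior for the next update.
After a diagnostic test='negative': P(carrier) = 0.15·0.1500 / (0.15·0.1500 + 0.5·0.8500) ≈ 0.0503
After a diagnostic test='negative': P(carrier) = 0.15·0.0503 / (0.15·0.0503 + 0.5·0.9497) ≈ 0.0156
After a second independent assay='positive': P(carrier) = 0.7·0.0156 / (0.7·0.0156 + 0.4·0.9844) ≈ 0.0270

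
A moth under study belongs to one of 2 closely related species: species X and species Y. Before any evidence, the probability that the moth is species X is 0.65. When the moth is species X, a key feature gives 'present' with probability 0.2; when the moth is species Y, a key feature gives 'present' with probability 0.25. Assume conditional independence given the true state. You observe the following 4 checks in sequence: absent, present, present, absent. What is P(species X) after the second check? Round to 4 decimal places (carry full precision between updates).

0.6131

After 'absent': P(species X) = 0.8·0.6500 / (0.8·0.6500 + 0.75·0.3500) ≈ 0.6645
After 'present': P(species X) = 0.2·0.6645 / (0.2·0.6645 + 0.25·0.3355) ≈ 0.6131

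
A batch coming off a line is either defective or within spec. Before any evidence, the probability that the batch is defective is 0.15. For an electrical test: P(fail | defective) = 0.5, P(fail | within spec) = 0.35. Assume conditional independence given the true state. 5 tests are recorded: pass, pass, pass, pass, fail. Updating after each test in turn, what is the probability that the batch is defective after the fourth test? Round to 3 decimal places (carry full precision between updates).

After 'pass': P(defective) = 0.5·0.1500 / (0.5·0.1500 + 0.65·0.8500) ≈ 0.1195
After 'pass': P(defective) = 0.5·0.1195 / (0.5·0.1195 + 0.65·0.8805) ≈ 0.0945
After 'pass': P(defective) = 0.5·0.0945 / (0.5·0.0945 + 0.65·0.9055) ≈ 0.0744
After 'pass': P(defective) = 0.5·0.0744 / (0.5·0.0744 + 0.65·0.9256) ≈ 0.0582

0.058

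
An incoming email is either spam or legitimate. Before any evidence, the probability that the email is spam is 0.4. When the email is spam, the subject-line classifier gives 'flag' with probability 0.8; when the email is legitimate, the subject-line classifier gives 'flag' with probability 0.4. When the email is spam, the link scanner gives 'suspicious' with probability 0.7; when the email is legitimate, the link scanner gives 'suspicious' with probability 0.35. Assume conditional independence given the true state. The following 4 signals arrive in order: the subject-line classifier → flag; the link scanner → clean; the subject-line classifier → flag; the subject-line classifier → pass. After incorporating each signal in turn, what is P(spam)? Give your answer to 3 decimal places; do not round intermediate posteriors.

After the subject-line classifier='flag': P(spam) = 0.8·0.4000 / (0.8·0.4000 + 0.4·0.6000) ≈ 0.5714
After the link scanner='clean': P(spam) = 0.3·0.5714 / (0.3·0.5714 + 0.65·0.4286) ≈ 0.3810
After the subject-line classifier='flag': P(spam) = 0.8·0.3810 / (0.8·0.3810 + 0.4·0.6190) ≈ 0.5517
After the subject-line classifier='pass': P(spam) = 0.2·0.5517 / (0.2·0.5517 + 0.6·0.4483) ≈ 0.2909

0.291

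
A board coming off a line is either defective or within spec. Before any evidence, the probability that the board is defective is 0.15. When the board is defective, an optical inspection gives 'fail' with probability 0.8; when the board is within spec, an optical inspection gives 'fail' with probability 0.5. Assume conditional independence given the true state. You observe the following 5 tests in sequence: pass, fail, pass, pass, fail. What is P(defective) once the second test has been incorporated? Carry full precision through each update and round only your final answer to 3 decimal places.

Apply Bayes' rule sequentially, carrying P(defective) forward.
After 'pass': P(defective) = 0.2·0.1500 / (0.2·0.1500 + 0.5·0.8500) ≈ 0.0659
After 'fail': P(defective) = 0.8·0.0659 / (0.8·0.0659 + 0.5·0.9341) ≈ 0.1015

0.101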